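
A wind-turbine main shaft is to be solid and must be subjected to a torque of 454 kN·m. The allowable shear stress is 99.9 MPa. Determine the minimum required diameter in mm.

285 mm

For a solid shaft τ_max = 16T/(πd³), so d = (16T/(π τ_allow))^(1/3) = (16·454000/(π·9.99×10^7))^(1/3) = 0.2850 m.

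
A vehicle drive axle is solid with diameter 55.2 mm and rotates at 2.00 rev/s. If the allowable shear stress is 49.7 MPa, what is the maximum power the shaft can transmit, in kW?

20.6 kW

J = πd⁴/32 = π(0.0552)⁴/32 = 9.115×10^-7 m⁴.
T_max = τ_allow·J/r = 4.97×10^7 × 9.115×10^-7 / 0.0276 = 1641 N·m.
ω = 2π·2.00 = 12.57 rad/s, so P_max = T_max·ω = 2.063×10^4 W.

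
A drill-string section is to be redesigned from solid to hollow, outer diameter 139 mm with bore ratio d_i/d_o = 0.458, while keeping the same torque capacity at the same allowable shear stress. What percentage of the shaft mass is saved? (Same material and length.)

Equal τ_max and T ⇒ the solid shaft needs d_s³ = d_o³(1−k⁴), so d_s = 139·(1−0.458⁴)^(1/3) = 136.9 mm.
Area ratio A_h/A_s = d_o²(1−k²)/d_s² = (1−k²)/(1−k⁴)^(2/3) = 0.8143.
Mass saving = 1 − 0.8143 = 18.6 %.

18.6 %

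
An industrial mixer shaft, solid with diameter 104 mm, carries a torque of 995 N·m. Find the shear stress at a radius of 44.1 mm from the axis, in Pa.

J = πd⁴/32 = π(0.104)⁴/32 = 1.149×10^-5 m⁴.
Shear stress varies linearly with radius: τ = T·r/J = 995.0 × 0.0441 / 1.149×10^-5 = 3.821×10^6 Pa.

3.82e6 Pa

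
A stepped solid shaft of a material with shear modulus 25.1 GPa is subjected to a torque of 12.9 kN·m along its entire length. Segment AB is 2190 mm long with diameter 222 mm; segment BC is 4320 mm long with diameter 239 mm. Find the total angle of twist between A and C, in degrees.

J_AB = π(0.222)⁴/32 = 2.38×10^-4 m⁴; J_BC = π(0.239)⁴/32 = 3.20×10^-4 m⁴.
θ = (T/G)·Σ L_i/J_i = (12900/25.1×10⁹)·(2.19/2.38×10^-4 + 4.32/3.20×10^-4) = 0.01165 rad.

0.668°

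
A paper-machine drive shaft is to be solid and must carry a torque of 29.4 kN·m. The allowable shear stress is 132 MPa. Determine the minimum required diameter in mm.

For a solid shaft τ_max = 16T/(πd³), so d = (16T/(π τ_allow))^(1/3) = (16·29400/(π·1.32×10^8))^(1/3) = 0.1043 m.

104 mm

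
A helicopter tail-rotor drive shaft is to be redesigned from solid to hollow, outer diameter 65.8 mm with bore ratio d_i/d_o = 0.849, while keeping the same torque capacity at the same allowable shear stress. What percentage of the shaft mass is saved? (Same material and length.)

54.5 %

Equal τ_max and T ⇒ the solid shaft needs d_s³ = d_o³(1−k⁴), so d_s = 65.8·(1−0.849⁴)^(1/3) = 51.54 mm.
Area ratio A_h/A_s = d_o²(1−k²)/d_s² = (1−k²)/(1−k⁴)^(2/3) = 0.4551.
Mass saving = 1 − 0.4551 = 54.5 %.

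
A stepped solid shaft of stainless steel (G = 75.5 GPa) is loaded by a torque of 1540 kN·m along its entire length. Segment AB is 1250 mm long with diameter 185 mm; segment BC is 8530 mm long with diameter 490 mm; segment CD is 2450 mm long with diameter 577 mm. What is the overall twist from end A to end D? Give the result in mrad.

J_AB = π(0.185)⁴/32 = 1.15×10^-4 m⁴; J_BC = π(0.490)⁴/32 = 5.66×10^-3 m⁴; J_CD = π(0.577)⁴/32 = 0.0109 m⁴.
θ = (T/G)·Σ L_i/J_i = (1.540e6/75.5×10⁹)·(1.25/1.15×10^-4 + 8.53/5.66×10^-3 + 2.45/0.0109) = 0.2571 rad.

257 mrad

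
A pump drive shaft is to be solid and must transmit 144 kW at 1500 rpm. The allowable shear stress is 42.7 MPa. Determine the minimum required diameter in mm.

47.8 mm

ω = 2π·1500/60 = 157.1 rad/s, so T = P/ω = 144×10³ / 157.1 = 916.7 N·m.
For a solid shaft τ_max = 16T/(πd³), so d = (16T/(π τ_allow))^(1/3) = (16·916.7/(π·4.27×10^7))^(1/3) = 0.04782 m.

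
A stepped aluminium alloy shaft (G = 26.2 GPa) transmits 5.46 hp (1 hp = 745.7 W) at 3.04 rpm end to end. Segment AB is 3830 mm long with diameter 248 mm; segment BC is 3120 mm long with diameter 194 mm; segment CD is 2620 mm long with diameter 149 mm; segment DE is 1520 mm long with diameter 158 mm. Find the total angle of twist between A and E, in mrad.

54.5 mrad

ω = 2π·3.04/60 = 0.3183 rad/s, so T = P/ω = 5.46×745.7 / 0.3183 = 12790 N·m.
J_AB = π(0.248)⁴/32 = 3.71×10^-4 m⁴; J_BC = π(0.194)⁴/32 = 1.39×10^-4 m⁴; J_CD = π(0.149)⁴/32 = 4.84×10^-5 m⁴; J_DE = π(0.158)⁴/32 = 6.12×10^-5 m⁴.
θ = (T/G)·Σ L_i/J_i = (12790/26.2×10⁹)·(3.83/3.71×10^-4 + 3.12/1.39×10^-4 + 2.62/4.84×10^-5 + 1.52/6.12×10^-5) = 0.05454 rad.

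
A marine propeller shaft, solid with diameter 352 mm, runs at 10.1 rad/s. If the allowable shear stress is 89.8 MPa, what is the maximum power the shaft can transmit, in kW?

J = πd⁴/32 = π(0.352)⁴/32 = 1.507×10^-3 m⁴.
T_max = τ_allow·J/r = 8.98×10^7 × 1.507×10^-3 / 0.176 = 769000 N·m.
ω = 10.1 rad/s, so P_max = T_max·ω = 7.767×10^6 W.

7770 kW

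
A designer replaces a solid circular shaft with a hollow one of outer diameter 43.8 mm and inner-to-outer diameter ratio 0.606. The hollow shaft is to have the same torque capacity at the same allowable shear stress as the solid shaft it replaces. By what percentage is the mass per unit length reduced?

30.3 %

Equal τ_max and T ⇒ the solid shaft needs d_s³ = d_o³(1−k⁴), so d_s = 43.8·(1−0.606⁴)^(1/3) = 41.74 mm.
Area ratio A_h/A_s = d_o²(1−k²)/d_s² = (1−k²)/(1−k⁴)^(2/3) = 0.6969.
Mass saving = 1 − 0.6969 = 30.3 %.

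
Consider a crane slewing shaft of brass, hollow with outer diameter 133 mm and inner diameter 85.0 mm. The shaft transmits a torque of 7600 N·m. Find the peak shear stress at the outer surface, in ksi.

J = π(d_o⁴ − d_i⁴)/32 = π(0.133⁴ − 0.0850⁴)/32 = 2.559×10^-5 m⁴.
τ_max = T·r/J = 7600 × 0.0665 / 2.559×10^-5 = 1.975×10^7 Pa.

2.86 ksi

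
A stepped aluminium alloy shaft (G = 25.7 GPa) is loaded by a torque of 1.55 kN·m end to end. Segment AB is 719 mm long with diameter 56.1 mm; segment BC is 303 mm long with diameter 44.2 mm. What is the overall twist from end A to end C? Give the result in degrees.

5.35°

J_AB = π(0.0561)⁴/32 = 9.72×10^-7 m⁴; J_BC = π(0.0442)⁴/32 = 3.75×10^-7 m⁴.
θ = (T/G)·Σ L_i/J_i = (1550/25.7×10⁹)·(0.719/9.72×10^-7 + 0.303/3.75×10^-7) = 0.09336 rad.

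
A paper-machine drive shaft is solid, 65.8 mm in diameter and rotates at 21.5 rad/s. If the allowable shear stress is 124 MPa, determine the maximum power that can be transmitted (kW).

J = πd⁴/32 = π(0.0658)⁴/32 = 1.840×10^-6 m⁴.
T_max = τ_allow·J/r = 1.24×10^8 × 1.840×10^-6 / 0.0329 = 6936 N·m.
ω = 21.5 rad/s, so P_max = T_max·ω = 1.491×10^5 W.

149 kW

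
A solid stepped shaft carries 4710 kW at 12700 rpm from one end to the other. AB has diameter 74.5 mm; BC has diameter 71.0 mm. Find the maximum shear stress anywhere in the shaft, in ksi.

ω = 2π·12700/60 = 1330 rad/s, so T = P/ω = 4710×10³ / 1330 = 3542 N·m.
Under the same torque, τ_max = 16T/(πd³) is largest where d is smallest — segment BC (d = 71.0 mm).
τ_max = 16·3542/(π·(0.0710)³) = 5.039×10^7 Pa.

7.31 ksi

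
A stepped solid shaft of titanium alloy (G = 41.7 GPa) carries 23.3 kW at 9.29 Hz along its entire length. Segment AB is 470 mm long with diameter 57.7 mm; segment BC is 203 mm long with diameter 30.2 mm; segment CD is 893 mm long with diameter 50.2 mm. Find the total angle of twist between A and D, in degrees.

ω = 2π·9.29 = 58.37 rad/s, so T = P/ω = 23.3×10³ / 58.37 = 399.2 N·m.
J_AB = π(0.0577)⁴/32 = 1.09×10^-6 m⁴; J_BC = π(0.0302)⁴/32 = 8.17×10^-8 m⁴; J_CD = π(0.0502)⁴/32 = 6.23×10^-7 m⁴.
θ = (T/G)·Σ L_i/J_i = (399.2/41.7×10⁹)·(0.470/1.09×10^-6 + 0.203/8.17×10^-8 + 0.893/6.23×10^-7) = 0.04164 rad.

2.39°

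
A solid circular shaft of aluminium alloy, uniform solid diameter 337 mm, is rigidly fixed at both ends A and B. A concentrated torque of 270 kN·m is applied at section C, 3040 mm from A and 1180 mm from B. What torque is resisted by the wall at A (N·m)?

75500 N·m

With uniform GJ and both ends fixed, compatibility θ_AC = θ_CB gives T_A·a = T_B·b, together with T_A + T_B = T₀.
T_A = T₀·b/(a+b) = 270000·1180/4220 = 75500 N·m; T_B = 194500 N·m.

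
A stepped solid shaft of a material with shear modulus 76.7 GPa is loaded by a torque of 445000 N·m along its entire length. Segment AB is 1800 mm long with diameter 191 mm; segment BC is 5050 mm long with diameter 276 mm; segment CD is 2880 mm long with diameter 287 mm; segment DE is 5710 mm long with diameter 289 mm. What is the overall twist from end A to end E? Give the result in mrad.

J_AB = π(0.191)⁴/32 = 1.31×10^-4 m⁴; J_BC = π(0.276)⁴/32 = 5.70×10^-4 m⁴; J_CD = π(0.287)⁴/32 = 6.66×10^-4 m⁴; J_DE = π(0.289)⁴/32 = 6.85×10^-4 m⁴.
θ = (T/G)·Σ L_i/J_i = (445000/76.7×10⁹)·(1.80/1.31×10^-4 + 5.05/5.70×10^-4 + 2.88/6.66×10^-4 + 5.71/6.85×10^-4) = 0.2048 rad.

205 mrad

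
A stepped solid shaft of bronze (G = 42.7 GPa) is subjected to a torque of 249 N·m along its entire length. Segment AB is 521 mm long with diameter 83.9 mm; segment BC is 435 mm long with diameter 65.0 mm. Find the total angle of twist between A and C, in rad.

0.00207 rad

J_AB = π(0.0839)⁴/32 = 4.86×10^-6 m⁴; J_BC = π(0.0650)⁴/32 = 1.75×10^-6 m⁴.
θ = (T/G)·Σ L_i/J_i = (249.0/42.7×10⁹)·(0.521/4.86×10^-6 + 0.435/1.75×10^-6) = 2.072×10^-3 rad.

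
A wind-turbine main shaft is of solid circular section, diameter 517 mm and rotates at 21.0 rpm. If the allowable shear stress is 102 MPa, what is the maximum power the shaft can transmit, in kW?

6090 kW

J = πd⁴/32 = π(0.517)⁴/32 = 7.014×10^-3 m⁴.
T_max = τ_allow·J/r = 1.02×10^8 × 7.014×10^-3 / 0.259 = 2.768e6 N·m.
ω = 2π·21.0/60 = 2.199 rad/s, so P_max = T_max·ω = 6.086×10^6 W.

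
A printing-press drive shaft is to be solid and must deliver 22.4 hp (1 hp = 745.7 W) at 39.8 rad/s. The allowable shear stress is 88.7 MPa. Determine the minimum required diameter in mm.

28.9 mm

ω = 39.8 rad/s, so T = P/ω = 22.4×745.7 / 39.80 = 419.7 N·m.
For a solid shaft τ_max = 16T/(πd³), so d = (16T/(π τ_allow))^(1/3) = (16·419.7/(π·8.87×10^7))^(1/3) = 0.02888 m.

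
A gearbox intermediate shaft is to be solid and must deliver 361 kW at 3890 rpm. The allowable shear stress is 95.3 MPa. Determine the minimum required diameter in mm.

ω = 2π·3890/60 = 407.4 rad/s, so T = P/ω = 361×10³ / 407.4 = 886.2 N·m.
For a solid shaft τ_max = 16T/(πd³), so d = (16T/(π τ_allow))^(1/3) = (16·886.2/(π·9.53×10^7))^(1/3) = 0.03618 m.

36.2 mm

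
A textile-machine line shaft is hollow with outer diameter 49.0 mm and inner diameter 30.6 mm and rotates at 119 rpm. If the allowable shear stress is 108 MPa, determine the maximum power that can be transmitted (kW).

J = π(d_o⁴ − d_i⁴)/32 = π(0.0490⁴ − 0.0306⁴)/32 = 4.799×10^-7 m⁴.
T_max = τ_allow·J/r = 1.08×10^8 × 4.799×10^-7 / 0.0245 = 2115 N·m.
ω = 2π·119/60 = 12.46 rad/s, so P_max = T_max·ω = 2.636×10^4 W.

26.4 kW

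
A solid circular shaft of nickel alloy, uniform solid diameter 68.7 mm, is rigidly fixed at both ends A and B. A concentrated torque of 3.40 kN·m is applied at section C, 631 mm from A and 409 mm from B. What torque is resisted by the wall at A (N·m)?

With uniform GJ and both ends fixed, compatibility θ_AC = θ_CB gives T_A·a = T_B·b, together with T_A + T_B = T₀.
T_A = T₀·b/(a+b) = 3400·409/1040 = 1337 N·m; T_B = 2063 N·m.

1340 N·m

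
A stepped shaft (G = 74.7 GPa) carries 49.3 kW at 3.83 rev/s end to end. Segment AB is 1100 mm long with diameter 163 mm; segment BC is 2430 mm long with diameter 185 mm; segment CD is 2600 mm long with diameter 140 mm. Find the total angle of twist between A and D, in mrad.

ω = 2π·3.83 = 24.06 rad/s, so T = P/ω = 49.3×10³ / 24.06 = 2049 N·m.
J_AB = π(0.163)⁴/32 = 6.93×10^-5 m⁴; J_BC = π(0.185)⁴/32 = 1.15×10^-4 m⁴; J_CD = π(0.140)⁴/32 = 3.77×10^-5 m⁴.
θ = (T/G)·Σ L_i/J_i = (2049/74.7×10⁹)·(1.10/6.93×10^-5 + 2.43/1.15×10^-4 + 2.60/3.77×10^-5) = 2.905×10^-3 rad.

2.91 mrad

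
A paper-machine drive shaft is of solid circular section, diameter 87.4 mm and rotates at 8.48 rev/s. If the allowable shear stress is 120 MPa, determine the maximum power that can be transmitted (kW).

838 kW

J = πd⁴/32 = π(0.0874)⁴/32 = 5.729×10^-6 m⁴.
T_max = τ_allow·J/r = 1.20×10^8 × 5.729×10^-6 / 0.0437 = 15730 N·m.
ω = 2π·8.48 = 53.28 rad/s, so P_max = T_max·ω = 8.381×10^5 W.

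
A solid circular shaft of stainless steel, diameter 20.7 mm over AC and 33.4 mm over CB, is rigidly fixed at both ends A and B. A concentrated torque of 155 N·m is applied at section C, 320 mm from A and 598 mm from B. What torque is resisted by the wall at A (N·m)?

33.5 N·m

Compatibility: T_A·a/J_AC = T_B·b/J_CB with T_A + T_B = T₀.
J_AC = 1.80×10^-8 m⁴, J_CB = 1.22×10^-7 m⁴, so T_A = T₀·(J_AC/a)/((J_AC/a)+(J_CB/b)) = 33.50 N·m, T_B = 121.5 N·m.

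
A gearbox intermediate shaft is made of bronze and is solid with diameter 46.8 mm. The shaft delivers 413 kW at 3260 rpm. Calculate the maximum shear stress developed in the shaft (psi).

8720 psi

ω = 2π·3260/60 = 341.4 rad/s, so T = P/ω = 413×10³ / 341.4 = 1210 N·m.
J = πd⁴/32 = π(0.0468)⁴/32 = 4.710×10^-7 m⁴.
τ_max = T·r/J = 1210 × 0.0234 / 4.710×10^-7 = 6.011×10^7 Pa.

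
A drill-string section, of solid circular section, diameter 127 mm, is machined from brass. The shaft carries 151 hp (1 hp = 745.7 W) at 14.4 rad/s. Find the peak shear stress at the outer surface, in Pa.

ω = 14.4 rad/s, so T = P/ω = 151×745.7 / 14.40 = 7819 N·m.
J = πd⁴/32 = π(0.127)⁴/32 = 2.554×10^-5 m⁴.
τ_max = T·r/J = 7819 × 0.0635 / 2.554×10^-5 = 1.944×10^7 Pa.

1.94e7 Pa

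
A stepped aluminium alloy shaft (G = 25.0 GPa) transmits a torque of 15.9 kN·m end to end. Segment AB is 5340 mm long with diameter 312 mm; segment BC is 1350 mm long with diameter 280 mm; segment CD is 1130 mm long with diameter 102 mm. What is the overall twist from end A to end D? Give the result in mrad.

72.7 mrad

J_AB = π(0.312)⁴/32 = 9.30×10^-4 m⁴; J_BC = π(0.280)⁴/32 = 6.03×10^-4 m⁴; J_CD = π(0.102)⁴/32 = 1.06×10^-5 m⁴.
θ = (T/G)·Σ L_i/J_i = (15900/25.0×10⁹)·(5.34/9.30×10^-4 + 1.35/6.03×10^-4 + 1.13/1.06×10^-5) = 0.07270 rad.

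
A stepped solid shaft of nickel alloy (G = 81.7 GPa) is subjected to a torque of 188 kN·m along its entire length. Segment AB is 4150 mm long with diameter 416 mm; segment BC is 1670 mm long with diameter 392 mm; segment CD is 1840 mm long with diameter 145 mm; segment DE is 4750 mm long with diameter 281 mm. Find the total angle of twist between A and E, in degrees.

6.89°

J_AB = π(0.416)⁴/32 = 2.94×10^-3 m⁴; J_BC = π(0.392)⁴/32 = 2.32×10^-3 m⁴; J_CD = π(0.145)⁴/32 = 4.34×10^-5 m⁴; J_DE = π(0.281)⁴/32 = 6.12×10^-4 m⁴.
θ = (T/G)·Σ L_i/J_i = (188000/81.7×10⁹)·(4.15/2.94×10^-3 + 1.67/2.32×10^-3 + 1.84/4.34×10^-5 + 4.75/6.12×10^-4) = 0.1203 rad.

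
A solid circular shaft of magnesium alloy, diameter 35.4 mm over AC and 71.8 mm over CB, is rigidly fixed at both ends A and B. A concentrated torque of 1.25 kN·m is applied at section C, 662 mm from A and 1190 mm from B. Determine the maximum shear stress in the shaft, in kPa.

15500 kPa

Compatibility: T_A·a/J_AC = T_B·b/J_CB with T_A + T_B = T₀.
J_AC = 1.54×10^-7 m⁴, J_CB = 2.61×10^-6 m⁴, so T_A = T₀·(J_AC/a)/((J_AC/a)+(J_CB/b)) = 120.0 N·m, T_B = 1130 N·m.
τ in each portion: τ_AC = 1.38×10^7 Pa, τ_CB = 1.55×10^7 Pa; maximum is in CB.
τ_max = T_CB·r/J = 1130·0.0359/2.61×10^-6 = 1.555×10^7 Pa.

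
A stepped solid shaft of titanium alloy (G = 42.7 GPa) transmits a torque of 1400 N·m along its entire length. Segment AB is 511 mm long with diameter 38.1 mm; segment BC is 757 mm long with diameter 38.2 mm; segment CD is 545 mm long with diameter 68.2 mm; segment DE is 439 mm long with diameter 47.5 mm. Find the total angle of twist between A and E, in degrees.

J_AB = π(0.0381)⁴/32 = 2.07×10^-7 m⁴; J_BC = π(0.0382)⁴/32 = 2.09×10^-7 m⁴; J_CD = π(0.0682)⁴/32 = 2.12×10^-6 m⁴; J_DE = π(0.0475)⁴/32 = 5.00×10^-7 m⁴.
θ = (T/G)·Σ L_i/J_i = (1400/42.7×10⁹)·(0.511/2.07×10^-7 + 0.757/2.09×10^-7 + 0.545/2.12×10^-6 + 0.439/5.00×10^-7) = 0.2369 rad.

13.6°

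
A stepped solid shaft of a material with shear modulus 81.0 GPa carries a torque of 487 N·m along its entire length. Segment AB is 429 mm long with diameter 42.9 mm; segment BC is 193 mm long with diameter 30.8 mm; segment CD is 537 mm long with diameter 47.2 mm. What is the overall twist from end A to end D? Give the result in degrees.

J_AB = π(0.0429)⁴/32 = 3.33×10^-7 m⁴; J_BC = π(0.0308)⁴/32 = 8.83×10^-8 m⁴; J_CD = π(0.0472)⁴/32 = 4.87×10^-7 m⁴.
θ = (T/G)·Σ L_i/J_i = (487.0/81.0×10⁹)·(0.429/3.33×10^-7 + 0.193/8.83×10^-8 + 0.537/4.87×10^-7) = 0.02752 rad.

1.58°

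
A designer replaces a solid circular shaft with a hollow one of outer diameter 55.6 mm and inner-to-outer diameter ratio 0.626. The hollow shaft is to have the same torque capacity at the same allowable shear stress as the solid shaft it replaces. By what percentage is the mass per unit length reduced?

Equal τ_max and T ⇒ the solid shaft needs d_s³ = d_o³(1−k⁴), so d_s = 55.6·(1−0.626⁴)^(1/3) = 52.59 mm.
Area ratio A_h/A_s = d_o²(1−k²)/d_s² = (1−k²)/(1−k⁴)^(2/3) = 0.6796.
Mass saving = 1 − 0.6796 = 32.0 %.

32.0 %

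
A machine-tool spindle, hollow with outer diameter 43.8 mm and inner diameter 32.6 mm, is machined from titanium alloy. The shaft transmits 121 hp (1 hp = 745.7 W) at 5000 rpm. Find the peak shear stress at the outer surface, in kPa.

15100 kPa

ω = 2π·5000/60 = 523.6 rad/s, so T = P/ω = 121×745.7 / 523.6 = 172.3 N·m.
J = π(d_o⁴ − d_i⁴)/32 = π(0.0438⁴ − 0.0326⁴)/32 = 2.504×10^-7 m⁴.
τ_max = T·r/J = 172.3 × 0.0219 / 2.504×10^-7 = 1.507×10^7 Pa.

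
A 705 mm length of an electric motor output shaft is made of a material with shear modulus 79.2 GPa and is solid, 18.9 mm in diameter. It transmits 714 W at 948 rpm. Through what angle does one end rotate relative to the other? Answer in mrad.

ω = 2π·948/60 = 99.27 rad/s, so T = P/ω = 714 / 99.27 = 7.192 N·m.
J = πd⁴/32 = π(0.0189)⁴/32 = 1.253×10^-8 m⁴.
θ = T·L/(G·J) = 7.192 × 0.705 / (79.2×10⁹ × 1.253×10^-8) = 5.111×10^-3 rad.

5.11 mrad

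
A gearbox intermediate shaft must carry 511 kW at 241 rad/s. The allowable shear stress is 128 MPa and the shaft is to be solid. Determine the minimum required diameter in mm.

ω = 241 rad/s, so T = P/ω = 511×10³ / 241.0 = 2120 N·m.
For a solid shaft τ_max = 16T/(πd³), so d = (16T/(π τ_allow))^(1/3) = (16·2120/(π·1.28×10^8))^(1/3) = 0.04386 m.

43.9 mm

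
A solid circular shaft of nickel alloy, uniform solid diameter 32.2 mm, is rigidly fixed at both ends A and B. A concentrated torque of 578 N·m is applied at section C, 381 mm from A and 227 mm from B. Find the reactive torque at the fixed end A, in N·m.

216 N·m

With uniform GJ and both ends fixed, compatibility θ_AC = θ_CB gives T_A·a = T_B·b, together with T_A + T_B = T₀.
T_A = T₀·b/(a+b) = 578.0·227/608.0 = 215.8 N·m; T_B = 362.2 N·m.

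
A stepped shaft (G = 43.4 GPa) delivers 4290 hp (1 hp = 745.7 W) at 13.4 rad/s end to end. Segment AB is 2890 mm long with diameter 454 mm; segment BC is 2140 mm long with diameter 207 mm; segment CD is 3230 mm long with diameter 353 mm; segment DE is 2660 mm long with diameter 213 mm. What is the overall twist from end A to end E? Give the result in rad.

0.153 rad

ω = 13.4 rad/s, so T = P/ω = 4290×745.7 / 13.40 = 238700 N·m.
J_AB = π(0.454)⁴/32 = 4.17×10^-3 m⁴; J_BC = π(0.207)⁴/32 = 1.80×10^-4 m⁴; J_CD = π(0.353)⁴/32 = 1.52×10^-3 m⁴; J_DE = π(0.213)⁴/32 = 2.02×10^-4 m⁴.
θ = (T/G)·Σ L_i/J_i = (238700/43.4×10⁹)·(2.89/4.17×10^-3 + 2.14/1.80×10^-4 + 3.23/1.52×10^-3 + 2.66/2.02×10^-4) = 0.1532 rad.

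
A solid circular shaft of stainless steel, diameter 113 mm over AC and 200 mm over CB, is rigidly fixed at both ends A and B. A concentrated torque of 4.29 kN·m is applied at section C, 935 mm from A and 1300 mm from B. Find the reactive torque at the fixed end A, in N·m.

532 N·m

Compatibility: T_A·a/J_AC = T_B·b/J_CB with T_A + T_B = T₀.
J_AC = 1.60×10^-5 m⁴, J_CB = 1.57×10^-4 m⁴, so T_A = T₀·(J_AC/a)/((J_AC/a)+(J_CB/b)) = 532.4 N·m, T_B = 3758 N·m.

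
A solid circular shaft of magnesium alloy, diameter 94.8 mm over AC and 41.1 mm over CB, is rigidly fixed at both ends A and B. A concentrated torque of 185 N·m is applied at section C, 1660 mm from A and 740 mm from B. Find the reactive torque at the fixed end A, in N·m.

Compatibility: T_A·a/J_AC = T_B·b/J_CB with T_A + T_B = T₀.
J_AC = 7.93×10^-6 m⁴, J_CB = 2.80×10^-7 m⁴, so T_A = T₀·(J_AC/a)/((J_AC/a)+(J_CB/b)) = 171.4 N·m, T_B = 13.58 N·m.

171 N·m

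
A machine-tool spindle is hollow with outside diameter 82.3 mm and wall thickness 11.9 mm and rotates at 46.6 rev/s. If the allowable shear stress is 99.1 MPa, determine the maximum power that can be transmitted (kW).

J = π(d_o⁴ − d_i⁴)/32 = π(0.0823⁴ − 0.0585⁴)/32 = 3.354×10^-6 m⁴.
T_max = τ_allow·J/r = 9.91×10^7 × 3.354×10^-6 / 0.0411 = 8078 N·m.
ω = 2π·46.6 = 292.8 rad/s, so P_max = T_max·ω = 2.365×10^6 W.

2370 kW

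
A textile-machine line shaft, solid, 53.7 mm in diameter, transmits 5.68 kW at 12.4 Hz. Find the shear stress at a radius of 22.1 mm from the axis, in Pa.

1.97e6 Pa

ω = 2π·12.4 = 77.91 rad/s, so T = P/ω = 5.68×10³ / 77.91 = 72.90 N·m.
J = πd⁴/32 = π(0.0537)⁴/32 = 8.164×10^-7 m⁴.
Shear stress varies linearly with radius: τ = T·r/J = 72.90 × 0.0221 / 8.164×10^-7 = 1.974×10^6 Pa.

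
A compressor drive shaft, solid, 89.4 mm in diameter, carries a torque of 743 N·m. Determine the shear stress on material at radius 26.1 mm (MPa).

J = πd⁴/32 = π(0.0894)⁴/32 = 6.271×10^-6 m⁴.
Shear stress varies linearly with radius: τ = T·r/J = 743.0 × 0.0261 / 6.271×10^-6 = 3.092×10^6 Pa.

3.09 MPa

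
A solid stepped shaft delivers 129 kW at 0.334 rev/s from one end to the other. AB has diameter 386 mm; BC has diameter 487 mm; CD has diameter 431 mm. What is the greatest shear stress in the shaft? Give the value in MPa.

ω = 2π·0.334 = 2.099 rad/s, so T = P/ω = 129×10³ / 2.099 = 61470 N·m.
Under the same torque, τ_max = 16T/(πd³) is largest where d is smallest — segment AB (d = 386 mm).
τ_max = 16·61470/(π·(0.386)³) = 5.443×10^6 Pa.

5.44 MPa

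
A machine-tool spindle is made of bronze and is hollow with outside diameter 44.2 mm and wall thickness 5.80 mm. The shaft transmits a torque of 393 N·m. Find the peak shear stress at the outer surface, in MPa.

32.9 MPa

J = π(d_o⁴ − d_i⁴)/32 = π(0.0442⁴ − 0.0326⁴)/32 = 2.638×10^-7 m⁴.
τ_max = T·r/J = 393.0 × 0.0221 / 2.638×10^-7 = 3.292×10^7 Pa.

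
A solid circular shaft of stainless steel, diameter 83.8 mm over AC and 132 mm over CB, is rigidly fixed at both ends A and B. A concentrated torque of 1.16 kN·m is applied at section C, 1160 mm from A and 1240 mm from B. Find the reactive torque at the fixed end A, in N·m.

Compatibility: T_A·a/J_AC = T_B·b/J_CB with T_A + T_B = T₀.
J_AC = 4.84×10^-6 m⁴, J_CB = 2.98×10^-5 m⁴, so T_A = T₀·(J_AC/a)/((J_AC/a)+(J_CB/b)) = 171.6 N·m, T_B = 988.4 N·m.

172 N·m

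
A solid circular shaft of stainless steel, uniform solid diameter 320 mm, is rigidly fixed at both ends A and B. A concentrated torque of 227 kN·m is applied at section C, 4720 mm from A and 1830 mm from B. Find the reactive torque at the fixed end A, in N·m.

With uniform GJ and both ends fixed, compatibility θ_AC = θ_CB gives T_A·a = T_B·b, together with T_A + T_B = T₀.
T_A = T₀·b/(a+b) = 227000·1830/6550 = 63420 N·m; T_B = 163600 N·m.

63400 N·m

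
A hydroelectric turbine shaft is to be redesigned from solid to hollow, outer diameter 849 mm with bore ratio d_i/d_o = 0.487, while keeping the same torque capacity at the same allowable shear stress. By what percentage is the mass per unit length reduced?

20.7 %

Equal τ_max and T ⇒ the solid shaft needs d_s³ = d_o³(1−k⁴), so d_s = 849·(1−0.487⁴)^(1/3) = 832.8 mm.
Area ratio A_h/A_s = d_o²(1−k²)/d_s² = (1−k²)/(1−k⁴)^(2/3) = 0.7928.
Mass saving = 1 − 0.7928 = 20.7 %.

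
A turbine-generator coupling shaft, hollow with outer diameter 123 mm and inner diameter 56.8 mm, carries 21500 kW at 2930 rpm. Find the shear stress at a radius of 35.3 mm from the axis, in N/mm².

115 N/mm²

ω = 2π·2930/60 = 306.8 rad/s, so T = P/ω = 21500×10³ / 306.8 = 70070 N·m.
J = π(d_o⁴ − d_i⁴)/32 = π(0.123⁴ − 0.0568⁴)/32 = 2.145×10^-5 m⁴.
Shear stress varies linearly with radius: τ = T·r/J = 70070 × 0.0353 / 2.145×10^-5 = 1.153×10^8 Pa.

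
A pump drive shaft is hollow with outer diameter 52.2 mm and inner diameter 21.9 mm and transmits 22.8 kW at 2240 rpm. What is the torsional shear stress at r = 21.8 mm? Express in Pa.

ω = 2π·2240/60 = 234.6 rad/s, so T = P/ω = 22.8×10³ / 234.6 = 97.20 N·m.
J = π(d_o⁴ − d_i⁴)/32 = π(0.0522⁴ − 0.0219⁴)/32 = 7.063×10^-7 m⁴.
Shear stress varies linearly with radius: τ = T·r/J = 97.20 × 0.0218 / 7.063×10^-7 = 3.000×10^6 Pa.

3.00e6 Pa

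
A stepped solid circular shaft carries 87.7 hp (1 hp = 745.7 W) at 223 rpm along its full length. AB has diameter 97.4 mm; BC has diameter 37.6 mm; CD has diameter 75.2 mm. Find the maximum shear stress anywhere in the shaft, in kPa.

268000 kPa

ω = 2π·223/60 = 23.35 rad/s, so T = P/ω = 87.7×745.7 / 23.35 = 2800 N·m.
Under the same torque, τ_max = 16T/(πd³) is largest where d is smallest — segment BC (d = 37.6 mm).
τ_max = 16·2800/(π·(0.0376)³) = 2.683×10^8 Pa.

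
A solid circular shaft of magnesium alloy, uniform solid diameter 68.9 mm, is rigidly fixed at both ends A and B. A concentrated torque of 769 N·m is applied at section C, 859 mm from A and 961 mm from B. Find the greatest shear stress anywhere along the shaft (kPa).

With uniform GJ and both ends fixed, compatibility θ_AC = θ_CB gives T_A·a = T_B·b, together with T_A + T_B = T₀.
T_A = T₀·b/(a+b) = 769.0·961/1820 = 406.0 N·m; T_B = 363.0 N·m.
τ in each portion: τ_AC = 6.32×10^6 Pa, τ_CB = 5.65×10^6 Pa; maximum is in AC.
τ_max = T_AC·r/J = 406.0·0.0345/2.21×10^-6 = 6.323×10^6 Pa.

6320 kPa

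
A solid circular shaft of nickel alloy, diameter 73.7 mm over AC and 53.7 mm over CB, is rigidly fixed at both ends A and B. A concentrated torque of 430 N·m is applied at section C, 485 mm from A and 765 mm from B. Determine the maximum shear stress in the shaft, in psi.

673 psi

Compatibility: T_A·a/J_AC = T_B·b/J_CB with T_A + T_B = T₀.
J_AC = 2.90×10^-6 m⁴, J_CB = 8.16×10^-7 m⁴, so T_A = T₀·(J_AC/a)/((J_AC/a)+(J_CB/b)) = 364.8 N·m, T_B = 65.19 N·m.
τ in each portion: τ_AC = 4.64×10^6 Pa, τ_CB = 2.14×10^6 Pa; maximum is in AC.
τ_max = T_AC·r/J = 364.8·0.0369/2.90×10^-6 = 4.641×10^6 Pa.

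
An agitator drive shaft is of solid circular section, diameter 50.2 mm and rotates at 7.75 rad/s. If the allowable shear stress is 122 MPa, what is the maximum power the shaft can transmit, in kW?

23.5 kW

J = πd⁴/32 = π(0.0502)⁴/32 = 6.235×10^-7 m⁴.
T_max = τ_allow·J/r = 1.22×10^8 × 6.235×10^-7 / 0.0251 = 3030 N·m.
ω = 7.75 rad/s, so P_max = T_max·ω = 2.349×10^4 W.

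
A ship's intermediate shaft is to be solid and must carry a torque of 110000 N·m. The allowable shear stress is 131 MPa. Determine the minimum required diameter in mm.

162 mm

For a solid shaft τ_max = 16T/(πd³), so d = (16T/(π τ_allow))^(1/3) = (16·110000/(π·1.31×10^8))^(1/3) = 0.1623 m.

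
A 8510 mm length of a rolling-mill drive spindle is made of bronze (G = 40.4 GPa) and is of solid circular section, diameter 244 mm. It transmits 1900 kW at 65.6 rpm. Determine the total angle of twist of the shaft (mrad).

ω = 2π·65.6/60 = 6.870 rad/s, so T = P/ω = 1900×10³ / 6.870 = 276600 N·m.
J = πd⁴/32 = π(0.244)⁴/32 = 3.480×10^-4 m⁴.
θ = T·L/(G·J) = 276600 × 8.51 / (40.4×10⁹ × 3.480×10^-4) = 0.1674 rad.

167 mrad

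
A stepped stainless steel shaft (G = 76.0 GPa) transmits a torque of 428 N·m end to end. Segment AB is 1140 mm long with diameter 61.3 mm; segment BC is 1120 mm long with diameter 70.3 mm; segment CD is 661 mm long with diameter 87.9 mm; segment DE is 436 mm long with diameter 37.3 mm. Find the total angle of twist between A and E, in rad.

0.0208 rad

J_AB = π(0.0613)⁴/32 = 1.39×10^-6 m⁴; J_BC = π(0.0703)⁴/32 = 2.40×10^-6 m⁴; J_CD = π(0.0879)⁴/32 = 5.86×10^-6 m⁴; J_DE = π(0.0373)⁴/32 = 1.90×10^-7 m⁴.
θ = (T/G)·Σ L_i/J_i = (428.0/76.0×10⁹)·(1.14/1.39×10^-6 + 1.12/2.40×10^-6 + 0.661/5.86×10^-6 + 0.436/1.90×10^-7) = 0.02082 rad.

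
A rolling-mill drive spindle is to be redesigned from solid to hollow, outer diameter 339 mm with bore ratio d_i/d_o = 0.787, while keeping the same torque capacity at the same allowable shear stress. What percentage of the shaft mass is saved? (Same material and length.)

47.4 %

Equal τ_max and T ⇒ the solid shaft needs d_s³ = d_o³(1−k⁴), so d_s = 339·(1−0.787⁴)^(1/3) = 288.5 mm.
Area ratio A_h/A_s = d_o²(1−k²)/d_s² = (1−k²)/(1−k⁴)^(2/3) = 0.5255.
Mass saving = 1 − 0.5255 = 47.4 %.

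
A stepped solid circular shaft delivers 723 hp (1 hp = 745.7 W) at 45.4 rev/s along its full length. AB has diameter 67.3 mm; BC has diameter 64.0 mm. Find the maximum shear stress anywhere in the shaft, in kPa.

36700 kPa

ω = 2π·45.4 = 285.3 rad/s, so T = P/ω = 723×745.7 / 285.3 = 1890 N·m.
Under the same torque, τ_max = 16T/(πd³) is largest where d is smallest — segment BC (d = 64.0 mm).
τ_max = 16·1890/(π·(0.0640)³) = 3.672×10^7 Pa.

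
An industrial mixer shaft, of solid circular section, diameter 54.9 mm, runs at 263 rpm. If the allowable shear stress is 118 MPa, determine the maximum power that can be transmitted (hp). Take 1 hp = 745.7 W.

J = πd⁴/32 = π(0.0549)⁴/32 = 8.918×10^-7 m⁴.
T_max = τ_allow·J/r = 1.18×10^8 × 8.918×10^-7 / 0.0274 = 3834 N·m.
ω = 2π·263/60 = 27.54 rad/s, so P_max = T_max·ω = 1.056×10^5 W.

142 hp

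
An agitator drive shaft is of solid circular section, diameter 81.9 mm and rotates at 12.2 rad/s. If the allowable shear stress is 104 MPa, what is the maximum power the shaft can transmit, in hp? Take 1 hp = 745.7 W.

J = πd⁴/32 = π(0.0819)⁴/32 = 4.417×10^-6 m⁴.
T_max = τ_allow·J/r = 1.04×10^8 × 4.417×10^-6 / 0.0410 = 11220 N·m.
ω = 12.2 rad/s, so P_max = T_max·ω = 1.369×10^5 W.

184 hp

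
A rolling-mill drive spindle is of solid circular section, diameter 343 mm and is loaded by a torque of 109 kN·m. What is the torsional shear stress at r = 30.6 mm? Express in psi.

J = πd⁴/32 = π(0.343)⁴/32 = 1.359×10^-3 m⁴.
Shear stress varies linearly with radius: τ = T·r/J = 109000 × 0.0306 / 1.359×10^-3 = 2.455×10^6 Pa.

356 psi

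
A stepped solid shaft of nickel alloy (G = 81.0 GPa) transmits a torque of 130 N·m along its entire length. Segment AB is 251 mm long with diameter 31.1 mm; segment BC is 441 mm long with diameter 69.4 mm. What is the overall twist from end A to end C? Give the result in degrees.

0.269°

J_AB = π(0.0311)⁴/32 = 9.18×10^-8 m⁴; J_BC = π(0.0694)⁴/32 = 2.28×10^-6 m⁴.
θ = (T/G)·Σ L_i/J_i = (130.0/81.0×10⁹)·(0.251/9.18×10^-8 + 0.441/2.28×10^-6) = 4.697×10^-3 rad.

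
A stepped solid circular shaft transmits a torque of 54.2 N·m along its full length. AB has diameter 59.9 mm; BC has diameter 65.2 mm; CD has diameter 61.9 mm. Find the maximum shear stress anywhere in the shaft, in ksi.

0.186 ksi

Under the same torque, τ_max = 16T/(πd³) is largest where d is smallest — segment AB (d = 59.9 mm).
τ_max = 16·54.20/(π·(0.0599)³) = 1.284×10^6 Pa.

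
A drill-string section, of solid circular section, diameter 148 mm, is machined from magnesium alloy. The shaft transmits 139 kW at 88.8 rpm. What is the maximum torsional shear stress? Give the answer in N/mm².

23.5 N/mm²

ω = 2π·88.8/60 = 9.299 rad/s, so T = P/ω = 139×10³ / 9.299 = 14950 N·m.
J = πd⁴/32 = π(0.148)⁴/32 = 4.710×10^-5 m⁴.
τ_max = T·r/J = 14950 × 0.0740 / 4.710×10^-5 = 2.348×10^7 Pa.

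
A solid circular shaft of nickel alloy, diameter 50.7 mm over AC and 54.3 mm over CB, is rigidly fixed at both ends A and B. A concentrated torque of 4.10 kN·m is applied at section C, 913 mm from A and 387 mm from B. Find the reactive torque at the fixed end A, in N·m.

Compatibility: T_A·a/J_AC = T_B·b/J_CB with T_A + T_B = T₀.
J_AC = 6.49×10^-7 m⁴, J_CB = 8.53×10^-7 m⁴, so T_A = T₀·(J_AC/a)/((J_AC/a)+(J_CB/b)) = 999.0 N·m, T_B = 3101 N·m.

999 N·m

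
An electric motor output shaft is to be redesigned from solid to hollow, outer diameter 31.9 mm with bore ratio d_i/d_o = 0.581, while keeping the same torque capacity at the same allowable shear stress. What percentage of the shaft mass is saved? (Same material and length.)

28.2 %

Equal τ_max and T ⇒ the solid shaft needs d_s³ = d_o³(1−k⁴), so d_s = 31.9·(1−0.581⁴)^(1/3) = 30.64 mm.
Area ratio A_h/A_s = d_o²(1−k²)/d_s² = (1−k²)/(1−k⁴)^(2/3) = 0.7181.
Mass saving = 1 − 0.7181 = 28.2 %.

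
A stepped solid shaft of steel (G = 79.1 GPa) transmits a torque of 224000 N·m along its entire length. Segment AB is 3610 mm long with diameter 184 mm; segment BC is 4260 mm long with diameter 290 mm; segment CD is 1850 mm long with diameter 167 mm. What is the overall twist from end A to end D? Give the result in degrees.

J_AB = π(0.184)⁴/32 = 1.13×10^-4 m⁴; J_BC = π(0.290)⁴/32 = 6.94×10^-4 m⁴; J_CD = π(0.167)⁴/32 = 7.64×10^-5 m⁴.
θ = (T/G)·Σ L_i/J_i = (224000/79.1×10⁹)·(3.61/1.13×10^-4 + 4.26/6.94×10^-4 + 1.85/7.64×10^-5) = 0.1768 rad.

10.1°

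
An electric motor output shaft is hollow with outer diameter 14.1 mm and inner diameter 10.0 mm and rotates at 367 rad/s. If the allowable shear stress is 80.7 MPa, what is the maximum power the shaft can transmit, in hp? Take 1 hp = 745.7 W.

16.3 hp

J = π(d_o⁴ − d_i⁴)/32 = π(0.0141⁴ − 0.0100⁴)/32 = 2.899×10^-9 m⁴.
T_max = τ_allow·J/r = 8.07×10^7 × 2.899×10^-9 / 0.00705 = 33.18 N·m.
ω = 367 rad/s, so P_max = T_max·ω = 1.218×10^4 W.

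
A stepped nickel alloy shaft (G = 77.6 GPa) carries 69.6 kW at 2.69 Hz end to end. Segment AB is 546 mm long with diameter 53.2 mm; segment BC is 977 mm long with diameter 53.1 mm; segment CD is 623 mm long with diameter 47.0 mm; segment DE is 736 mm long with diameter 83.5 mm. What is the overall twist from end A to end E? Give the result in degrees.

10.3°

ω = 2π·2.69 = 16.90 rad/s, so T = P/ω = 69.6×10³ / 16.90 = 4118 N·m.
J_AB = π(0.0532)⁴/32 = 7.86×10^-7 m⁴; J_BC = π(0.0531)⁴/32 = 7.81×10^-7 m⁴; J_CD = π(0.0470)⁴/32 = 4.79×10^-7 m⁴; J_DE = π(0.0835)⁴/32 = 4.77×10^-6 m⁴.
θ = (T/G)·Σ L_i/J_i = (4118/77.6×10⁹)·(0.546/7.86×10^-7 + 0.977/7.81×10^-7 + 0.623/4.79×10^-7 + 0.736/4.77×10^-6) = 0.1805 rad.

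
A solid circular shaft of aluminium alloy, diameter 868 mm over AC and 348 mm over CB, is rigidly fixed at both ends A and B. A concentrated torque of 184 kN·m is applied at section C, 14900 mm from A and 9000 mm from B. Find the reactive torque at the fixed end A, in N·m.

176000 N·m

Compatibility: T_A·a/J_AC = T_B·b/J_CB with T_A + T_B = T₀.
J_AC = 0.0557 m⁴, J_CB = 1.44×10^-3 m⁴, so T_A = T₀·(J_AC/a)/((J_AC/a)+(J_CB/b)) = 176500 N·m, T_B = 7548 N·m.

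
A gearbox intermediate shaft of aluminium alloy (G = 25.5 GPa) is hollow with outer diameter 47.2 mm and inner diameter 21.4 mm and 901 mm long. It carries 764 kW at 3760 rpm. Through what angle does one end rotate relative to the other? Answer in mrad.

147 mrad

ω = 2π·3760/60 = 393.7 rad/s, so T = P/ω = 764×10³ / 393.7 = 1940 N·m.
J = π(d_o⁴ − d_i⁴)/32 = π(0.0472⁴ − 0.0214⁴)/32 = 4.667×10^-7 m⁴.
θ = T·L/(G·J) = 1940 × 0.901 / (25.5×10⁹ × 4.667×10^-7) = 0.1469 rad.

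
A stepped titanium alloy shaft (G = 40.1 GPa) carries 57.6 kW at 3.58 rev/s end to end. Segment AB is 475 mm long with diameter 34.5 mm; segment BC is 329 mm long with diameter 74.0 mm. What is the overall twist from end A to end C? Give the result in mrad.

225 mrad

ω = 2π·3.58 = 22.49 rad/s, so T = P/ω = 57.6×10³ / 22.49 = 2561 N·m.
J_AB = π(0.0345)⁴/32 = 1.39×10^-7 m⁴; J_BC = π(0.0740)⁴/32 = 2.94×10^-6 m⁴.
θ = (T/G)·Σ L_i/J_i = (2561/40.1×10⁹)·(0.475/1.39×10^-7 + 0.329/2.94×10^-6) = 0.2252 rad.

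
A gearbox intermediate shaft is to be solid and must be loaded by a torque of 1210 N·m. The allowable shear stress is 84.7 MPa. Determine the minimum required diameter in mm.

For a solid shaft τ_max = 16T/(πd³), so d = (16T/(π τ_allow))^(1/3) = (16·1210/(π·8.47×10^7))^(1/3) = 0.04175 m.

41.7 mm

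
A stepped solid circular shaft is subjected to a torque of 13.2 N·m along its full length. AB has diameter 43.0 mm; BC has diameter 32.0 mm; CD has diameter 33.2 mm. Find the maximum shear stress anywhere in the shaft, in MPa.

Under the same torque, τ_max = 16T/(πd³) is largest where d is smallest — segment BC (d = 32.0 mm).
τ_max = 16·13.20/(π·(0.0320)³) = 2.052×10^6 Pa.

2.05 MPa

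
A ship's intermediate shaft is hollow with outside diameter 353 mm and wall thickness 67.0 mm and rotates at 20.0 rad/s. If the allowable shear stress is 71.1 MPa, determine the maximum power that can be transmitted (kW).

10500 kW

J = π(d_o⁴ − d_i⁴)/32 = π(0.353⁴ − 0.219⁴)/32 = 1.299×10^-3 m⁴.
T_max = τ_allow·J/r = 7.11×10^7 × 1.299×10^-3 / 0.176 = 523100 N·m.
ω = 20.0 rad/s, so P_max = T_max·ω = 1.046×10^7 W.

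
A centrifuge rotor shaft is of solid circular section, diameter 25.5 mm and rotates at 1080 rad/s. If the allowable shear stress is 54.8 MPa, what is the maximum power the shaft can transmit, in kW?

193 kW

J = πd⁴/32 = π(0.0255)⁴/32 = 4.151×10^-8 m⁴.
T_max = τ_allow·J/r = 5.48×10^7 × 4.151×10^-8 / 0.0127 = 178.4 N·m.
ω = 1080 rad/s, so P_max = T_max·ω = 1.927×10^5 W.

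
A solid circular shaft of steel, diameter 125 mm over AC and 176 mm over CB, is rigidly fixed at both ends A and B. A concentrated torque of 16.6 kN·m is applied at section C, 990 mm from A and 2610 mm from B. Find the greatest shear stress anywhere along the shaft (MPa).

17.4 MPa

Compatibility: T_A·a/J_AC = T_B·b/J_CB with T_A + T_B = T₀.
J_AC = 2.40×10^-5 m⁴, J_CB = 9.42×10^-5 m⁴, so T_A = T₀·(J_AC/a)/((J_AC/a)+(J_CB/b)) = 6665 N·m, T_B = 9935 N·m.
τ in each portion: τ_AC = 1.74×10^7 Pa, τ_CB = 9.28×10^6 Pa; maximum is in AC.
τ_max = T_AC·r/J = 6665·0.0625/2.40×10^-5 = 1.738×10^7 Pa.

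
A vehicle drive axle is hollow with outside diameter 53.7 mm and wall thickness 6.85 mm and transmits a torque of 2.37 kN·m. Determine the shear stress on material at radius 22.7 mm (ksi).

13.8 ksi

J = π(d_o⁴ − d_i⁴)/32 = π(0.0537⁴ − 0.0400⁴)/32 = 5.651×10^-7 m⁴.
Shear stress varies linearly with radius: τ = T·r/J = 2370 × 0.0227 / 5.651×10^-7 = 9.521×10^7 Pa.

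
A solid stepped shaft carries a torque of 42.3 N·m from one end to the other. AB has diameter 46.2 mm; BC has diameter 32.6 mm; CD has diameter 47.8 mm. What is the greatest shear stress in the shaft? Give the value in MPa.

Under the same torque, τ_max = 16T/(πd³) is largest where d is smallest — segment BC (d = 32.6 mm).
τ_max = 16·42.30/(π·(0.0326)³) = 6.218×10^6 Pa.

6.22 MPa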